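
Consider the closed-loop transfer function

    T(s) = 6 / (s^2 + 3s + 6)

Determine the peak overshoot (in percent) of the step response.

Comparing s^2 + 3s + 6 to s^2 + 2ζωₙs + ωₙ²: ωₙ = √6 ≈ 2.449 rad/s and ζ = 3/(2·√6) ≈ 0.6124.
%OS = 100·exp(−πζ/√(1−ζ²)) = 100·exp(−π·0.6124/√(1−0.6124²)) ≈ 8.77%.

%OS ≈ 8.77%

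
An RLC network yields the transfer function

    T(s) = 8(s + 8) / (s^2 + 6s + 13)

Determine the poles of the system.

s = -3 ± 2j

The poles are the roots of the denominator s^2 + 6s + 13 = 0.
Using the quadratic formula: s = (-6 ± √(-16))/2 = -3 ± 2j.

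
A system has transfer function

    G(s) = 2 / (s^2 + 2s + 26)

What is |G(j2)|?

|G(j2)| ≈ 0.08944

Substitute s = j2: numerator = 2, denominator = 22 + j4.
|G(j2)| = |2| / |22 + j4| = 2 / 22.361 ≈ 0.08944.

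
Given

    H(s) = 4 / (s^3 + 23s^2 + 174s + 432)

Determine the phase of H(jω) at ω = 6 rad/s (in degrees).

∠H(j6) ≈ -115.6°

At s = j6: numerator = 4, denominator = -396 + j828.
∠H = ∠num − ∠den = 0° − (115.56°) = -115.6°.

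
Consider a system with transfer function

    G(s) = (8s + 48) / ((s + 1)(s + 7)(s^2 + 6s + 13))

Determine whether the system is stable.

The poles can be read from the denominator factors: s = -1, -7, -3 ± 2j.
Since all poles lie strictly in the left half-plane, the system is stable.

stable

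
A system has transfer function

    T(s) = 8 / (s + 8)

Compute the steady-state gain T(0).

At s = 0 each factor (s + a) contributes a and each (s^2 + bs + c) contributes c.
T(0) = 8·1 / ((8)) = 8/8 = 1.

T(0) = 1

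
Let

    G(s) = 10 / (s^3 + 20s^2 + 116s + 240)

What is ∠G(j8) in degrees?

∠G(j8) ≈ -158.2°

At s = j8: numerator = 10, denominator = -1040 + j416.
∠G = ∠num − ∠den = 0° − (158.20°) = -158.2°.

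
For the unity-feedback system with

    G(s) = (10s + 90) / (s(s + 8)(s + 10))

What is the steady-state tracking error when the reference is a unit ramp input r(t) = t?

G(s) has one pole at the origin.
This is a Type 1 system. Kv = lim_{s→0} s·G(s) = 90/80 = 9/8.
e_ss = 1/Kv = 1/(9/8) = 8/9 ≈ 0.8889.

e_ss = 0.8889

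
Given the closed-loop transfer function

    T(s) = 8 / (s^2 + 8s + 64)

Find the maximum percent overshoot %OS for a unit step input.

Comparing s^2 + 8s + 64 to s^2 + 2ζωₙs + ωₙ²: ωₙ = 8 rad/s and ζ = 8/(2·8) = 0.5.
%OS = 100·exp(−πζ/√(1−ζ²)) = 100·exp(−π·0.5/√(1−0.5²)) ≈ 16.3%.

%OS ≈ 16.3%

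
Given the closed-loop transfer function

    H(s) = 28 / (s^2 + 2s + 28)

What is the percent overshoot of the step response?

Comparing s^2 + 2s + 28 to s^2 + 2ζωₙs + ωₙ²: ωₙ = √28 ≈ 5.292 rad/s and ζ = 2/(2·√28) ≈ 0.1890.
%OS = 100·exp(−πζ/√(1−ζ²)) = 100·exp(−π·0.1890/√(1−0.1890²)) ≈ 54.6%.

%OS ≈ 54.6%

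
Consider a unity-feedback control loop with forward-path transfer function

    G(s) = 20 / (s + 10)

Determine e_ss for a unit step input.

e_ss = 0.3333

G(s) has no poles at the origin.
This is a Type 0 system. Kp = lim_{s→0} G(s) = 20/10 = 2.
e_ss = 1/(1 + Kp) = 1/(1 + 2) = 1/3 ≈ 0.3333.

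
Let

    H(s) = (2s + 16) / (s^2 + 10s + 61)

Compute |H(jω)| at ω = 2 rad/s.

|H(j2)| ≈ 0.2730

Substitute s = j2: numerator = 16 + j4, denominator = 57 + j20.
|H(j2)| = |16 + j4| / |57 + j20| = 16.492 / 60.407 ≈ 0.2730.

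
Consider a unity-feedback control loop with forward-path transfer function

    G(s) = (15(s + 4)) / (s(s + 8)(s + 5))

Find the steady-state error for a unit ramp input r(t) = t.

e_ss = 0.6667

G(s) has one pole at the origin.
This is a Type 1 system. Kv = lim_{s→0} s·G(s) = 60/40 = 3/2.
e_ss = 1/Kv = 1/(3/2) = 2/3 ≈ 0.6667.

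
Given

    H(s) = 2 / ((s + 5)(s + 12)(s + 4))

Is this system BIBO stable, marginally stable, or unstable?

The poles can be read from the denominator factors: s = -5, -12, -4.
Since all poles lie strictly in the left half-plane, the system is stable.

stable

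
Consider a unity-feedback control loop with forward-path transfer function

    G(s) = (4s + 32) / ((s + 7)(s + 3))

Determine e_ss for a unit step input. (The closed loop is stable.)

e_ss = 0.3962

G(s) has no poles at the origin.
This is a Type 0 system. Kp = lim_{s→0} G(s) = 32/21.
e_ss = 1/(1 + Kp) = 1/(1 + 32/21) = 21/53 ≈ 0.3962.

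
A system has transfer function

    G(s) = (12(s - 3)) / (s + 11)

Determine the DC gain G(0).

Set s = 0: G(0) = (-36) / (11) = -36/11.

G(0) = -36/11 ≈ -3.273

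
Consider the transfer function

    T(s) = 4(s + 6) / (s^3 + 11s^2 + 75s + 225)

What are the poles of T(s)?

s = -3 ± 6j, -5

The poles are the roots of the denominator s^3 + 11s^2 + 75s + 225 = 0.
Trying s = -5: the polynomial evaluates to 0, so (s + 5) is a factor.
Dividing out leaves s^2 + 6s + 45 = 0.
The quadratic formula then gives s = -3 ± 6j.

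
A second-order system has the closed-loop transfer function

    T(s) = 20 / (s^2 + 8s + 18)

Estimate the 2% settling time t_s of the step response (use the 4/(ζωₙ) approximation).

Comparing s^2 + 8s + 18 to s^2 + 2ζωₙs + ωₙ²: ωₙ = √18 ≈ 4.243 rad/s and ζ = 8/(2·√18) ≈ 0.9428.
ζωₙ = 8/2 = 4, so t_s ≈ 4/(ζωₙ) = 4/4 = 1 s.

t_s ≈ 1 s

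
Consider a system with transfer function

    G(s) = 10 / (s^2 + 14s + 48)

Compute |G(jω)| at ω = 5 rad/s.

Substitute s = j5: numerator = 10, denominator = 23 + j70.
|G(j5)| = |10| / |23 + j70| = 10 / 73.682 ≈ 0.1357.

|G(j5)| ≈ 0.1357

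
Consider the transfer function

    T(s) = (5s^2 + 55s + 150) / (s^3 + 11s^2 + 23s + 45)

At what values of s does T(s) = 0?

Set the numerator to zero: 5s^2 + 55s + 150 = 0, i.e. 5·(s^2 + 11s + 30) = 0.
Factoring: (s + 6)(s + 5) = 0.

s = -6, -5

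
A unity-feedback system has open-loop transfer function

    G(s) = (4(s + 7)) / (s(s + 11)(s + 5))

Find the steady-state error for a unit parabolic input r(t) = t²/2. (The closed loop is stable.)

G(s) has one pole at the origin.
This is a Type 1 system; Ka = lim_{s→0} s^2·G(s) = 0, so the steady-state error for a parabola input is infinite.

e_ss = ∞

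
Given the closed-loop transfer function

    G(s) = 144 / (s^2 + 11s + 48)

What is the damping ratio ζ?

ζ ≈ 0.7939

Compare the denominator to the standard form s^2 + 2ζωₙs + ωₙ².
ωₙ² = 48, so ωₙ = √48 ≈ 6.928 rad/s.
2ζωₙ = 11, so ζ = 11/(2·√48) ≈ 0.7939.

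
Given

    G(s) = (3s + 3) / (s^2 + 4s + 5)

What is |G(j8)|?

|G(j8)| ≈ 0.3604

Substitute s = j8: numerator = 3 + j24, denominator = -59 + j32.
|G(j8)| = |3 + j24| / |-59 + j32| = 24.187 / 67.119 ≈ 0.3604.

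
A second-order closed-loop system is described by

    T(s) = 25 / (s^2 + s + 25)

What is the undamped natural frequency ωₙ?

Compare the denominator to the standard form s^2 + 2ζωₙs + ωₙ².
ωₙ² = 25, so ωₙ = 5 rad/s.

ωₙ = 5 rad/s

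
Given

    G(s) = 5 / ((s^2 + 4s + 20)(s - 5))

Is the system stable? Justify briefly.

The poles can be read from the denominator factors: s = -2 + 4j, -2 - 4j, 5.
Since the pole(s) at s = 5 lie in the right half-plane, the system is unstable.

unstable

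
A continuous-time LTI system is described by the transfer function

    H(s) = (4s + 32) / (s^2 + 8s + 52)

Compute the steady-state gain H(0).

Set s = 0: H(0) = (32) / (52) = 8/13.

H(0) = 8/13 ≈ 0.6154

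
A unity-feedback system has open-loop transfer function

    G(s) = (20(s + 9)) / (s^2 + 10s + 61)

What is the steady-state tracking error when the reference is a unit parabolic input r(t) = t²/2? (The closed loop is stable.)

G(s) has no poles at the origin.
This is a Type 0 system; Ka = lim_{s→0} s^2·G(s) = 0, so the steady-state error for a parabola input is infinite.

e_ss = ∞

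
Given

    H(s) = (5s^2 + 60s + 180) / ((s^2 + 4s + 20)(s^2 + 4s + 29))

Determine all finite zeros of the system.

Set the numerator to zero: 5s^2 + 60s + 180 = 0, i.e. 5·(s^2 + 12s + 36) = 0.
Factoring: (s + 6)^2 = 0.

s = -6, -6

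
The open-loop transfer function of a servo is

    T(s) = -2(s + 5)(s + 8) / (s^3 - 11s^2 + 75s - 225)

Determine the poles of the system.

s = 3 ± 6j, 5

The poles are the roots of the denominator s^3 - 11s^2 + 75s - 225 = 0.
Trying s = 5: the polynomial evaluates to 0, so (s - 5) is a factor.
Dividing out leaves s^2 - 6s + 45 = 0.
The quadratic formula then gives s = 3 ± 6j.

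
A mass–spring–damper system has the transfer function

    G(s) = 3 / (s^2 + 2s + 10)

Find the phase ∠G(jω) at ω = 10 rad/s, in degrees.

∠G(j10) ≈ -167.5°

At s = j10: numerator = 3, denominator = -90 + j20.
∠G = ∠num − ∠den = 0° − (167.47°) = -167.5°.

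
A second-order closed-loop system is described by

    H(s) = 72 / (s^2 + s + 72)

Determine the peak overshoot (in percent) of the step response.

%OS ≈ 83.1%

Comparing s^2 + s + 72 to s^2 + 2ζωₙs + ωₙ²: ωₙ = √72 ≈ 8.485 rad/s and ζ = 1/(2·√72) ≈ 0.05893.
%OS = 100·exp(−πζ/√(1−ζ²)) = 100·exp(−π·0.05893/√(1−0.05893²)) ≈ 83.1%.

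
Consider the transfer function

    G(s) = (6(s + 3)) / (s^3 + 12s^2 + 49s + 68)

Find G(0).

G(0) = 9/34 ≈ 0.2647

Set s = 0: G(0) = (18) / (68) = 9/34.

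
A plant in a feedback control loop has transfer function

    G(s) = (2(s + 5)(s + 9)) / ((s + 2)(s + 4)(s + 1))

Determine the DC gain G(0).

G(0) = 45/4 ≈ 11.25

At s = 0 each factor (s + a) contributes a and each (s^2 + bs + c) contributes c.
G(0) = 2·(5) · (9) / ((2) · (4) · (1)) = 90/8 = 45/4.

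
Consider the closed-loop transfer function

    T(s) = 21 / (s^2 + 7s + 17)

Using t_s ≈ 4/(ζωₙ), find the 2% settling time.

Comparing s^2 + 7s + 17 to s^2 + 2ζωₙs + ωₙ²: ωₙ = √17 ≈ 4.123 rad/s and ζ = 7/(2·√17) ≈ 0.8489.
ζωₙ = 7/2 = 3.5, so t_s ≈ 4/(ζωₙ) = 4/3.5 ≈ 1.143 s.

t_s ≈ 1.143 s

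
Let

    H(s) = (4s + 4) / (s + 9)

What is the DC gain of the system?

H(0) = 4/9 ≈ 0.4444

Set s = 0: H(0) = (4) / (9) = 4/9.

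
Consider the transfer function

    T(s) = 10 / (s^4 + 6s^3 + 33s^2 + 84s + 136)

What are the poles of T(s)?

s = -2 ± 2j, -1 ± 4j

The poles are the roots of the denominator s^4 + 6s^3 + 33s^2 + 84s + 136 = 0.
No real roots exist; factor into two real quadratics: (s^2 + 4s + 8)(s^2 + 2s + 17) = 0.
Each quadratic gives a conjugate pair via the quadratic formula.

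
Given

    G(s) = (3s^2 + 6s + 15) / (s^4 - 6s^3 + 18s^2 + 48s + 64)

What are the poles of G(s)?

s = 4 ± 4j, -1 ± j

The poles are the roots of the denominator s^4 - 6s^3 + 18s^2 + 48s + 64 = 0.
No real roots exist; factor into two real quadratics: (s^2 - 8s + 32)(s^2 + 2s + 2) = 0.
Each quadratic gives a conjugate pair via the quadratic formula.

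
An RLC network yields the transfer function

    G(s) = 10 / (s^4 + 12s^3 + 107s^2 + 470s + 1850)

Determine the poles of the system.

s = -1 + 6j, -1 - 6j, -5 + 5j, -5 - 5j

The poles are the roots of the denominator s^4 + 12s^3 + 107s^2 + 470s + 1850 = 0.
No real roots exist; factor into two real quadratics: (s^2 + 2s + 37)(s^2 + 10s + 50) = 0.
Each quadratic gives a conjugate pair via the quadratic formula.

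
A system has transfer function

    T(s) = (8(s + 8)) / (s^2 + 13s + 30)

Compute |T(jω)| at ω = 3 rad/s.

Substitute s = j3: numerator = 64 + j24, denominator = 21 + j39.
|T(j3)| = |64 + j24| / |21 + j39| = 68.352 / 44.294 ≈ 1.543.

|T(j3)| ≈ 1.543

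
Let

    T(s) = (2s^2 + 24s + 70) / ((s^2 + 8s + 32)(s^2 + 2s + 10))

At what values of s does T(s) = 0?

Set the numerator to zero: 2s^2 + 24s + 70 = 0, i.e. 2·(s^2 + 12s + 35) = 0.
Factoring: (s + 7)(s + 5) = 0.

s = -7, -5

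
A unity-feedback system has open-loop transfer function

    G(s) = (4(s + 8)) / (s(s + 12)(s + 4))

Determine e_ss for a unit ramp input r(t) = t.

G(s) has one pole at the origin.
This is a Type 1 system. Kv = lim_{s→0} s·G(s) = 32/48 = 2/3.
e_ss = 1/Kv = 1/(2/3) = 3/2 ≈ 1.500.

e_ss = 1.500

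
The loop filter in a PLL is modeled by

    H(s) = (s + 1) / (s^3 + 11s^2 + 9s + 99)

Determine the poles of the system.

s = 3j, -3j, -11

The poles are the roots of the denominator s^3 + 11s^2 + 9s + 99 = 0.
Trying s = -11: the polynomial evaluates to 0, so (s + 11) is a factor.
Dividing out leaves s^2 + 9 = 0.
The quadratic formula then gives s = 0 ± 3j.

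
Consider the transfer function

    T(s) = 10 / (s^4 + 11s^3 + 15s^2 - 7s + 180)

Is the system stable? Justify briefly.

unstable

The denominator s^4 + 11s^3 + 15s^2 - 7s + 180 factors as (s^2 - 2s + 5)(s + 4)(s + 9), giving poles at s = 1 ± 2j, -4, -9.
Since the pole(s) at s = 1 + 2j, 1 - 2j lie in the right half-plane, the system is unstable.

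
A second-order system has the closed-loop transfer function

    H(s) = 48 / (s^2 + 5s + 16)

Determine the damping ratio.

ζ = 0.625

Compare the denominator to the standard form s^2 + 2ζωₙs + ωₙ².
ωₙ² = 16, so ωₙ = 4 rad/s.
2ζωₙ = 5, so ζ = 5/(2·4) = 0.625.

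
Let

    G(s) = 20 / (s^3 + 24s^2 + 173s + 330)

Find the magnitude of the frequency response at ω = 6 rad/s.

|G(j6)| ≈ 0.02040

Substitute s = j6: numerator = 20, denominator = -534 + j822.
|G(j6)| = |20| / |-534 + j822| = 20 / 980.22 ≈ 0.02040.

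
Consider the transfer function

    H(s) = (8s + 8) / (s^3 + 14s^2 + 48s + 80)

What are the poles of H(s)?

s = -10, -2 ± 2j

The poles are the roots of the denominator s^3 + 14s^2 + 48s + 80 = 0.
Trying s = -10: the polynomial evaluates to 0, so (s + 10) is a factor.
Dividing out leaves s^2 + 4s + 8 = 0.
The quadratic formula then gives s = -2 ± 2j.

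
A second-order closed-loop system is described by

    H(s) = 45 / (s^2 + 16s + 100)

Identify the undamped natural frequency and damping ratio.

Compare the denominator to the standard form s^2 + 2ζωₙs + ωₙ².
ωₙ² = 100, so ωₙ = 10 rad/s.
2ζωₙ = 16, so ζ = 16/(2·10) = 0.8.

ωₙ = 10 rad/s, ζ = 0.8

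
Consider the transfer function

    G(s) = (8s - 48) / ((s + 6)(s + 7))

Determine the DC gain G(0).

Set s = 0: G(0) = (-48) / (42) = -8/7.

G(0) = -8/7 ≈ -1.143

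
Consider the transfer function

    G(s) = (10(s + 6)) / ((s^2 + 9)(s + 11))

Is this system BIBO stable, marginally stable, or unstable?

marginally stable

The poles can be read from the denominator factors: s = 3j, -3j, -11.
Since the simple pole(s) at s = ±3j lie on the jω-axis with none in the right half-plane, the system is marginally stable.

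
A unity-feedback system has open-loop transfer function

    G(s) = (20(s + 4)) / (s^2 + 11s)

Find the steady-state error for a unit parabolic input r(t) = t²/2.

G(s) has one pole at the origin.
This is a Type 1 system; Ka = lim_{s→0} s^2·G(s) = 0, so the steady-state error for a parabola input is infinite.

e_ss = ∞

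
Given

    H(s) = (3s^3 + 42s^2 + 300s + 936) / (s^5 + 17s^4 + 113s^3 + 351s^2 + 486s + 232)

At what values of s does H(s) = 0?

s = -4 ± 6j, -6

Set the numerator to zero: 3s^3 + 42s^2 + 300s + 936 = 0, i.e. 3·(s^3 + 14s^2 + 100s + 312) = 0.
Factoring: (s^2 + 8s + 52)(s + 6) = 0.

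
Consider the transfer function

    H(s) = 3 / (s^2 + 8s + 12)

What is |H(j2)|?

|H(j2)| ≈ 0.1677

Substitute s = j2: numerator = 3, denominator = 8 + j16.
|H(j2)| = |3| / |8 + j16| = 3 / 17.889 ≈ 0.1677.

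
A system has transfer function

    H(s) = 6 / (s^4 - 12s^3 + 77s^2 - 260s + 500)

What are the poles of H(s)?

The poles are the roots of the denominator s^4 - 12s^3 + 77s^2 - 260s + 500 = 0.
No real roots exist; factor into two real quadratics: (s^2 - 8s + 25)(s^2 - 4s + 20) = 0.
Each quadratic gives a conjugate pair via the quadratic formula.

s = 4 ± 3j, 2 ± 4j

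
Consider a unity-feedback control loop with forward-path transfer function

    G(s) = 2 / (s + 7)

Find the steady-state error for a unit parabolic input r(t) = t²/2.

e_ss = ∞

G(s) has no poles at the origin.
This is a Type 0 system; Ka = lim_{s→0} s^2·G(s) = 0, so the steady-state error for a parabola input is infinite.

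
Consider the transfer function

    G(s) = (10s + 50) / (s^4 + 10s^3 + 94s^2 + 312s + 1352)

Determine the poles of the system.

s = -1 + 5j, -1 - 5j, -4 + 6j, -4 - 6j

The poles are the roots of the denominator s^4 + 10s^3 + 94s^2 + 312s + 1352 = 0.
No real roots exist; factor into two real quadratics: (s^2 + 2s + 26)(s^2 + 8s + 52) = 0.
Each quadratic gives a conjugate pair via the quadratic formula.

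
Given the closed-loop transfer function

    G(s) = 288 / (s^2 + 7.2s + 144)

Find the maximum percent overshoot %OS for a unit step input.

%OS ≈ 37.2%

Comparing s^2 + 7.2s + 144 to s^2 + 2ζωₙs + ωₙ²: ωₙ = 12 rad/s and ζ = 7.2/(2·12) = 0.3.
%OS = 100·exp(−πζ/√(1−ζ²)) = 100·exp(−π·0.3/√(1−0.3²)) ≈ 37.2%.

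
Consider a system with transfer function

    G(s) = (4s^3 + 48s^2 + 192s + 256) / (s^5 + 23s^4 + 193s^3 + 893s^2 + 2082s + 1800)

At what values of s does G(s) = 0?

Set the numerator to zero: 4s^3 + 48s^2 + 192s + 256 = 0, i.e. 4·(s^3 + 12s^2 + 48s + 64) = 0.
Factoring: (s + 4)^3 = 0.

s = -4, -4, -4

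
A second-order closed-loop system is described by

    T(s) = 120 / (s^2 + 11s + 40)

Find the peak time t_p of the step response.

Comparing s^2 + 11s + 40 to s^2 + 2ζωₙs + ωₙ²: ωₙ = √40 ≈ 6.325 rad/s and ζ = 11/(2·√40) ≈ 0.8696.
ζωₙ = 11/2 = 5.5, so ω_d = ωₙ√(1−ζ²) = √(ωₙ² − (ζωₙ)²) = √(40 − 5.5²) = √9.75 ≈ 3.122 rad/s.
t_p = π/ω_d = π/3.122 ≈ 1.006 s.

t_p ≈ 1.006 s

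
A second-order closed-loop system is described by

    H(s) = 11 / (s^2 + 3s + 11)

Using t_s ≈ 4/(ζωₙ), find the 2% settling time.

t_s ≈ 2.667 s

Comparing s^2 + 3s + 11 to s^2 + 2ζωₙs + ωₙ²: ωₙ = √11 ≈ 3.317 rad/s and ζ = 3/(2·√11) ≈ 0.4523.
ζωₙ = 3/2 = 1.5, so t_s ≈ 4/(ζωₙ) = 4/1.5 ≈ 2.667 s.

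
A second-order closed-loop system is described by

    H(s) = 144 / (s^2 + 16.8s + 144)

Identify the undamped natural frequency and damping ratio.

ωₙ = 12 rad/s, ζ = 0.7

Compare the denominator to the standard form s^2 + 2ζωₙs + ωₙ².
ωₙ² = 144, so ωₙ = 12 rad/s.
2ζωₙ = 16.8, so ζ = 16.8/(2·12) = 0.7.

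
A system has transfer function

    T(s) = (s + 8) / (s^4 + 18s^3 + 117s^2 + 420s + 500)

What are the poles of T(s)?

s = -3 ± 4j, -2, -10

The poles are the roots of the denominator s^4 + 18s^3 + 117s^2 + 420s + 500 = 0.
Trying s = -2: the polynomial evaluates to 0, so (s + 2) is a factor.
Dividing out leaves s^3 + 16s^2 + 85s + 250 = 0.
This factors further as (s^2 + 6s + 25)(s + 10) = 0.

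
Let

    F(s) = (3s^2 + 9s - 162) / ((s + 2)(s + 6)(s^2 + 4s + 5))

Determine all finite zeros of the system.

Set the numerator to zero: 3s^2 + 9s - 162 = 0, i.e. 3·(s^2 + 3s - 54) = 0.
Factoring: (s - 6)(s + 9) = 0.

s = 6, -9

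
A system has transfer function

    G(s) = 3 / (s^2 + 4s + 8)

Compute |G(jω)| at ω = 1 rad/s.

Substitute s = j1: numerator = 3, denominator = 7 + j4.
|G(j1)| = |3| / |7 + j4| = 3 / 8.0623 ≈ 0.3721.

|G(j1)| ≈ 0.3721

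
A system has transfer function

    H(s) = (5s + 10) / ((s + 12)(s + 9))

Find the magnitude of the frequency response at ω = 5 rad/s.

Substitute s = j5: numerator = 10 + j25, denominator = 83 + j105.
|H(j5)| = |10 + j25| / |83 + j105| = 26.926 / 133.84 ≈ 0.2012.

|H(j5)| ≈ 0.2012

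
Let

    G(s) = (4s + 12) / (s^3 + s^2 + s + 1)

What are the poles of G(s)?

The poles are the roots of the denominator s^3 + s^2 + s + 1 = 0.
Trying s = -1: the polynomial evaluates to 0, so (s + 1) is a factor.
Dividing out leaves s^2 + 1 = 0.
The quadratic formula then gives s = 0 ± 1j.

s = -1, ±j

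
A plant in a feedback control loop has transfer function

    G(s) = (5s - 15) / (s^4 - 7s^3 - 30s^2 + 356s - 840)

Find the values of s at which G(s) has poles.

s = 4 + 2j, 4 - 2j, 6, -7

The poles are the roots of the denominator s^4 - 7s^3 - 30s^2 + 356s - 840 = 0.
Trying s = 6: the polynomial evaluates to 0, so (s - 6) is a factor.
Dividing out leaves s^3 - s^2 - 36s + 140 = 0.
This factors further as (s^2 - 8s + 20)(s + 7) = 0.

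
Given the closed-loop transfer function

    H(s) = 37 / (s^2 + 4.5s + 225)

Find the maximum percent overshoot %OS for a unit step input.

%OS ≈ 62.1%

Comparing s^2 + 4.5s + 225 to s^2 + 2ζωₙs + ωₙ²: ωₙ = 15 rad/s and ζ = 4.5/(2·15) = 0.15.
%OS = 100·exp(−πζ/√(1−ζ²)) = 100·exp(−π·0.15/√(1−0.15²)) ≈ 62.1%.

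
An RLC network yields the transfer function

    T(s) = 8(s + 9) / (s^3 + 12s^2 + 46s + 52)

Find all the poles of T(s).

s = -2, -5 ± j

The poles are the roots of the denominator s^3 + 12s^2 + 46s + 52 = 0.
Trying s = -2: the polynomial evaluates to 0, so (s + 2) is a factor.
Dividing out leaves s^2 + 10s + 26 = 0.
The quadratic formula then gives s = -5 ± 1j.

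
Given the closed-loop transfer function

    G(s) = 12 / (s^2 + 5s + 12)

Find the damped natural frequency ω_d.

ω_d ≈ 2.398 rad/s

Comparing s^2 + 5s + 12 to s^2 + 2ζωₙs + ωₙ²: ωₙ = √12 ≈ 3.464 rad/s and ζ = 5/(2·√12) ≈ 0.7217.
ζωₙ = 5/2 = 2.5, so ω_d = ωₙ√(1−ζ²) = √(ωₙ² − (ζωₙ)²) = √(12 − 2.5²) = √5.75 ≈ 2.398 rad/s.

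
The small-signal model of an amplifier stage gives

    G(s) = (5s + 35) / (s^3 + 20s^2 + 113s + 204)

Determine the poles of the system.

s = -4 ± j, -12

The poles are the roots of the denominator s^3 + 20s^2 + 113s + 204 = 0.
Trying s = -12: the polynomial evaluates to 0, so (s + 12) is a factor.
Dividing out leaves s^2 + 8s + 17 = 0.
The quadratic formula then gives s = -4 ± 1j.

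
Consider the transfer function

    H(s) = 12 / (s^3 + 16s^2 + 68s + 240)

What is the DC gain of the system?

H(0) = 1/20 ≈ 0.05000

Set s = 0: H(0) = (12) / (240) = 1/20.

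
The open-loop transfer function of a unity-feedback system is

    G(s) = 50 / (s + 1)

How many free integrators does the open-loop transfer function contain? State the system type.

Type 0

The denominator has no factor of s at the origin — no free integrator — so this is a Type 0 system.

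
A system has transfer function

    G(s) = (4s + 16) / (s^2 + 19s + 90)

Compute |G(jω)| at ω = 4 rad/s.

|G(j4)| ≈ 0.2133

Substitute s = j4: numerator = 16 + j16, denominator = 74 + j76.
|G(j4)| = |16 + j16| / |74 + j76| = 22.627 / 106.08 ≈ 0.2133.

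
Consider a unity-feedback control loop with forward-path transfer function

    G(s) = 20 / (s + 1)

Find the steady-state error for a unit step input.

G(s) has no poles at the origin.
This is a Type 0 system. Kp = lim_{s→0} G(s) = 20/1.
e_ss = 1/(1 + Kp) = 1/(1 + 20) = 1/21 ≈ 0.04762.

e_ss = 0.04762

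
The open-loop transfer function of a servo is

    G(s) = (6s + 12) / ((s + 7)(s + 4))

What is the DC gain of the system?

G(0) = 3/7 ≈ 0.4286

Set s = 0: G(0) = (12) / (28) = 3/7.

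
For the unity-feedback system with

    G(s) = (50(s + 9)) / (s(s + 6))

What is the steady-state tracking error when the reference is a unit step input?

e_ss = 0

G(s) has one pole at the origin.
This is a Type 1 system; for a step input the steady-state error is zero.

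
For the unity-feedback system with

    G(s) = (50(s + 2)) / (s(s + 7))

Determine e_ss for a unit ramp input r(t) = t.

G(s) has one pole at the origin.
This is a Type 1 system. Kv = lim_{s→0} s·G(s) = 100/7.
e_ss = 1/Kv = 1/(100/7) = 7/100 ≈ 0.07000.

e_ss = 0.07000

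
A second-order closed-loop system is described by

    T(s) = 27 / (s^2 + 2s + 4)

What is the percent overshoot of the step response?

Comparing s^2 + 2s + 4 to s^2 + 2ζωₙs + ωₙ²: ωₙ = 2 rad/s and ζ = 2/(2·2) = 0.5.
%OS = 100·exp(−πζ/√(1−ζ²)) = 100·exp(−π·0.5/√(1−0.5²)) ≈ 16.3%.

%OS ≈ 16.3%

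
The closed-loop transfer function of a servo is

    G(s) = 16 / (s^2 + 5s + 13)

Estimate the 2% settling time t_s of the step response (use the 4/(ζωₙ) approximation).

t_s ≈ 1.600 s

Comparing s^2 + 5s + 13 to s^2 + 2ζωₙs + ωₙ²: ωₙ = √13 ≈ 3.606 rad/s and ζ = 5/(2·√13) ≈ 0.6934.
ζωₙ = 5/2 = 2.5, so t_s ≈ 4/(ζωₙ) = 4/2.5 = 1.600 s.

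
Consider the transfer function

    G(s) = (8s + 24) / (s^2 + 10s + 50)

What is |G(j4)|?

|G(j4)| ≈ 0.7619

Substitute s = j4: numerator = 24 + j32, denominator = 34 + j40.
|G(j4)| = |24 + j32| / |34 + j40| = 40 / 52.498 ≈ 0.7619.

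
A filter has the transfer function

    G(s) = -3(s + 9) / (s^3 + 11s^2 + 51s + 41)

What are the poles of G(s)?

s = -5 + 4j, -5 - 4j, -1

The poles are the roots of the denominator s^3 + 11s^2 + 51s + 41 = 0.
Trying s = -1: the polynomial evaluates to 0, so (s + 1) is a factor.
Dividing out leaves s^2 + 10s + 41 = 0.
The quadratic formula then gives s = -5 ± 4j.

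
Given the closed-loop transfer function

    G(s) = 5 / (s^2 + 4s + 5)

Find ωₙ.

ωₙ ≈ 2.236 rad/s

Compare the denominator to the standard form s^2 + 2ζωₙs + ωₙ².
ωₙ² = 5, so ωₙ = √5 ≈ 2.236 rad/s.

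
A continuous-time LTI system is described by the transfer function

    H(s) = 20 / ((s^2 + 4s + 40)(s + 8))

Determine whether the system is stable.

The poles can be read from the denominator factors: s = -2 ± 6j, -8.
Since all poles lie strictly in the left half-plane, the system is stable.

stable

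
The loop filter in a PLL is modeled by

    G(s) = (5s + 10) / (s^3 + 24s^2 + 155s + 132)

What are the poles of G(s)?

s = -11, -12, -1

The poles are the roots of the denominator s^3 + 24s^2 + 155s + 132 = 0.
Trying s = -11: the polynomial evaluates to 0, so (s + 11) is a factor.
Dividing out leaves s^2 + 13s + 12 = 0.
Factoring the quadratic: (s + 12)(s + 1) = 0.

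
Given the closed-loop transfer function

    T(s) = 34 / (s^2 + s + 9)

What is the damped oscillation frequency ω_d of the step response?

ω_d ≈ 2.958 rad/s

Comparing s^2 + s + 9 to s^2 + 2ζωₙs + ωₙ²: ωₙ = 3 rad/s and ζ = 1/(2·3) ≈ 0.1667.
ζωₙ = 1/2 = 0.5, so ω_d = ωₙ√(1−ζ²) = √(ωₙ² − (ζωₙ)²) = √(9 − 0.5²) = √8.75 ≈ 2.958 rad/s.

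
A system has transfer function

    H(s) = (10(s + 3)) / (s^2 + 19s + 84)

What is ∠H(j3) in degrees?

∠H(j3) ≈ 7.765°

At s = j3: numerator = 30 + j30, denominator = 75 + j57.
∠H = ∠num − ∠den = 45° − (37.235°) = 7.765°.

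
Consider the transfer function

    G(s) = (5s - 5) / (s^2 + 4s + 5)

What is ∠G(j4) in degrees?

At s = j4: numerator = -5 + j20, denominator = -11 + j16.
∠G = ∠num − ∠den = 104.04° − (124.51°) = -20.47°.

∠G(j4) ≈ -20.47°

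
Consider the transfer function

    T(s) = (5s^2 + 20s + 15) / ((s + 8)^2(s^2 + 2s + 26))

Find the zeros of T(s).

Set the numerator to zero: 5s^2 + 20s + 15 = 0, i.e. 5·(s^2 + 4s + 3) = 0.
Factoring: (s + 3)(s + 1) = 0.

s = -3, -1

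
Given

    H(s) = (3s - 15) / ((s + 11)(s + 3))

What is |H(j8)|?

|H(j8)| ≈ 0.2435

Substitute s = j8: numerator = -15 + j24, denominator = -31 + j112.
|H(j8)| = |-15 + j24| / |-31 + j112| = 28.302 / 116.21 ≈ 0.2435.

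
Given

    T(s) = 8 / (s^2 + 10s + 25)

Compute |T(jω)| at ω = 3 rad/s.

Substitute s = j3: numerator = 8, denominator = 16 + j30.
|T(j3)| = |8| / |16 + j30| = 8 / 34 ≈ 0.2353.

|T(j3)| ≈ 0.2353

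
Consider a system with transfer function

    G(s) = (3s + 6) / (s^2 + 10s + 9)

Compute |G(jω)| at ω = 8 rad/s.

|G(j8)| ≈ 0.2548

Substitute s = j8: numerator = 6 + j24, denominator = -55 + j80.
|G(j8)| = |6 + j24| / |-55 + j80| = 24.739 / 97.082 ≈ 0.2548.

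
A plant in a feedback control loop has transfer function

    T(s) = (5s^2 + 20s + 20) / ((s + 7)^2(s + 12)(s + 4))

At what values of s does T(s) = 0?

s = -2, -2

Set the numerator to zero: 5s^2 + 20s + 20 = 0, i.e. 5·(s^2 + 4s + 4) = 0.
Factoring: (s + 2)^2 = 0.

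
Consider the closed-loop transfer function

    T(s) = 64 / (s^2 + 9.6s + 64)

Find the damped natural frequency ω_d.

Comparing s^2 + 9.6s + 64 to s^2 + 2ζωₙs + ωₙ²: ωₙ = 8 rad/s and ζ = 9.6/(2·8) = 0.6.
ζωₙ = 9.6/2 = 4.8, so ω_d = ωₙ√(1−ζ²) = √(ωₙ² − (ζωₙ)²) = √(64 − 4.8²) = √40.96 = 6.400 rad/s.

ω_d = 6.400 rad/s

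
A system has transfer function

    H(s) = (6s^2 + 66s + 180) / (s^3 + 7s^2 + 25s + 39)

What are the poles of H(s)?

The poles are the roots of the denominator s^3 + 7s^2 + 25s + 39 = 0.
Trying s = -3: the polynomial evaluates to 0, so (s + 3) is a factor.
Dividing out leaves s^2 + 4s + 13 = 0.
The quadratic formula then gives s = -2 ± 3j.

s = -2 + 3j, -2 - 3j, -3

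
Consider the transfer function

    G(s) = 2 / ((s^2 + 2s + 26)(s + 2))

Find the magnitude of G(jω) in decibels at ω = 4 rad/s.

|G(j4)|_dB ≈ -29.1 dB

Substitute s = j4: numerator = 2, denominator = -12 + j56.
|G(j4)| = |2| / |-12 + j56| = 2 / 57.271 ≈ 0.03492.
In decibels: 20·log₁₀(0.03492) ≈ -29.1 dB.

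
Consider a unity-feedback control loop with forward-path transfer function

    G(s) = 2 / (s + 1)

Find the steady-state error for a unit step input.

G(s) has no poles at the origin.
This is a Type 0 system. Kp = lim_{s→0} G(s) = 2/1.
e_ss = 1/(1 + Kp) = 1/(1 + 2) = 1/3 ≈ 0.3333.

e_ss = 0.3333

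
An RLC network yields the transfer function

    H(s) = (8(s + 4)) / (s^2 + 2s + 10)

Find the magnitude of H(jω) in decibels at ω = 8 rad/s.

Substitute s = j8: numerator = 32 + j64, denominator = -54 + j16.
|H(j8)| = |32 + j64| / |-54 + j16| = 71.554 / 56.321 ≈ 1.270.
In decibels: 20·log₁₀(1.270) ≈ 2.08 dB.

|H(j8)|_dB ≈ 2.08 dB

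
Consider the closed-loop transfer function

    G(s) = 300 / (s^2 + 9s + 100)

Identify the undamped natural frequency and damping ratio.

ωₙ = 10 rad/s, ζ = 0.45

Compare the denominator to the standard form s^2 + 2ζωₙs + ωₙ².
ωₙ² = 100, so ωₙ = 10 rad/s.
2ζωₙ = 9, so ζ = 9/(2·10) = 0.45.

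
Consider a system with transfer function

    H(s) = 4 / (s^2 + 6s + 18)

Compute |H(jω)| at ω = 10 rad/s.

|H(j10)| ≈ 0.03937

Substitute s = j10: numerator = 4, denominator = -82 + j60.
|H(j10)| = |4| / |-82 + j60| = 4 / 101.61 ≈ 0.03937.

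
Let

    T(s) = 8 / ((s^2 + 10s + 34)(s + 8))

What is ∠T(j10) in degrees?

∠T(j10) ≈ -174.8°

At s = j10: numerator = 8, denominator = -1528 + j140.
∠T = ∠num − ∠den = 0° − (174.77°) = -174.8°.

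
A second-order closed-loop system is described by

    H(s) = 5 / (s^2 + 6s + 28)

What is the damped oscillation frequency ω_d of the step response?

Comparing s^2 + 6s + 28 to s^2 + 2ζωₙs + ωₙ²: ωₙ = √28 ≈ 5.292 rad/s and ζ = 6/(2·√28) ≈ 0.5669.
ζωₙ = 6/2 = 3, so ω_d = ωₙ√(1−ζ²) = √(ωₙ² − (ζωₙ)²) = √(28 − 3²) = √19 ≈ 4.359 rad/s.

ω_d ≈ 4.359 rad/s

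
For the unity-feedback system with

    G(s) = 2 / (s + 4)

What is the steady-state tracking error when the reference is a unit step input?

G(s) has no poles at the origin.
This is a Type 0 system. Kp = lim_{s→0} G(s) = 2/4 = 1/2.
e_ss = 1/(1 + Kp) = 1/(1 + 1/2) = 2/3 ≈ 0.6667.

e_ss = 0.6667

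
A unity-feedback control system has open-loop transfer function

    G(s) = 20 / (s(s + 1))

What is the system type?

Type 1

The denominator has 1 factor of s at the origin (free integrator), so this is a Type 1 system.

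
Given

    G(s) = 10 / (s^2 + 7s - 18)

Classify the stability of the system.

The denominator s^2 + 7s - 18 factors as (s + 9)(s - 2), giving poles at s = -9, 2.
Since the pole(s) at s = 2 lie in the right half-plane, the system is unstable.

unstable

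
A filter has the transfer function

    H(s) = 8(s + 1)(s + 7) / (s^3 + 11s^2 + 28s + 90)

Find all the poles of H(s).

s = -1 ± 3j, -9

The poles are the roots of the denominator s^3 + 11s^2 + 28s + 90 = 0.
Trying s = -9: the polynomial evaluates to 0, so (s + 9) is a factor.
Dividing out leaves s^2 + 2s + 10 = 0.
The quadratic formula then gives s = -1 ± 3j.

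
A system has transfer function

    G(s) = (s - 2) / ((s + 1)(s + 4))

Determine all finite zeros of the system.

Set the numerator to zero: s - 2 = 0.
So s = 2.

s = 2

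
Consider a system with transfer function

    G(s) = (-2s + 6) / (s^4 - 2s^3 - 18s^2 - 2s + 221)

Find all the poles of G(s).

The poles are the roots of the denominator s^4 - 2s^3 - 18s^2 - 2s + 221 = 0.
No real roots exist; factor into two real quadratics: (s^2 - 8s + 17)(s^2 + 6s + 13) = 0.
Each quadratic gives a conjugate pair via the quadratic formula.

s = 4 ± j, -3 ± 2j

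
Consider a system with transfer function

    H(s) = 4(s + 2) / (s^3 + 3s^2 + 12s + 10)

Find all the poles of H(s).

s = -1 + 3j, -1 - 3j, -1

The poles are the roots of the denominator s^3 + 3s^2 + 12s + 10 = 0.
Trying s = -1: the polynomial evaluates to 0, so (s + 1) is a factor.
Dividing out leaves s^2 + 2s + 10 = 0.
The quadratic formula then gives s = -1 ± 3j.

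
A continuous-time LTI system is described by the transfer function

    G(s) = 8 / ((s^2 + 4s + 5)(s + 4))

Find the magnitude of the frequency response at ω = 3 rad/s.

Substitute s = j3: numerator = 8, denominator = -52 + j36.
|G(j3)| = |8| / |-52 + j36| = 8 / 63.246 ≈ 0.1265.

|G(j3)| ≈ 0.1265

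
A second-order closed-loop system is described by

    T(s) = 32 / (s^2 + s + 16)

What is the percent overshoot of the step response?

Comparing s^2 + s + 16 to s^2 + 2ζωₙs + ωₙ²: ωₙ = 4 rad/s and ζ = 1/(2·4) = 0.125.
%OS = 100·exp(−πζ/√(1−ζ²)) = 100·exp(−π·0.125/√(1−0.125²)) ≈ 67.3%.

%OS ≈ 67.3%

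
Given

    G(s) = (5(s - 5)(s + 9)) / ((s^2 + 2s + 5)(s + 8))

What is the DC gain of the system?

At s = 0 each factor (s + a) contributes a and each (s^2 + bs + c) contributes c.
G(0) = 5·(-5) · (9) / ((5) · (8)) = -225/40 = -45/8.

G(0) = -45/8 ≈ -5.625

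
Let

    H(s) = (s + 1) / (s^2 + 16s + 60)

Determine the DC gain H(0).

H(0) = 1/60 ≈ 0.01667

Set s = 0: H(0) = (1) / (60) = 1/60.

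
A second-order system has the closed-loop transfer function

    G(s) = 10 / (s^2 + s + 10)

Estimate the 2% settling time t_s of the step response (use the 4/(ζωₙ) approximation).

Comparing s^2 + s + 10 to s^2 + 2ζωₙs + ωₙ²: ωₙ = √10 ≈ 3.162 rad/s and ζ = 1/(2·√10) ≈ 0.1581.
ζωₙ = 1/2 = 0.5, so t_s ≈ 4/(ζωₙ) = 4/0.5 = 8 s.

t_s ≈ 8 s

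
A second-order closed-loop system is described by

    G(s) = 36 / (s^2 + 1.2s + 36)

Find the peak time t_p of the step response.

Comparing s^2 + 1.2s + 36 to s^2 + 2ζωₙs + ωₙ²: ωₙ = 6 rad/s and ζ = 1.2/(2·6) = 0.1.
ζωₙ = 1.2/2 = 0.6, so ω_d = ωₙ√(1−ζ²) = √(ωₙ² − (ζωₙ)²) = √(36 − 0.6²) = √35.64 ≈ 5.970 rad/s.
t_p = π/ω_d = π/5.970 ≈ 0.5262 s.

t_p ≈ 0.5262 s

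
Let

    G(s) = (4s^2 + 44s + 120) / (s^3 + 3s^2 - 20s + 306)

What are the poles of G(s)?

s = -9, 3 + 5j, 3 - 5j

The poles are the roots of the denominator s^3 + 3s^2 - 20s + 306 = 0.
Trying s = -9: the polynomial evaluates to 0, so (s + 9) is a factor.
Dividing out leaves s^2 - 6s + 34 = 0.
The quadratic formula then gives s = 3 ± 5j.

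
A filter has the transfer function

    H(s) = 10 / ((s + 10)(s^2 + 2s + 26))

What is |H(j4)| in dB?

Substitute s = j4: numerator = 10, denominator = 68 + j120.
|H(j4)| = |10| / |68 + j120| = 10 / 137.93 ≈ 0.07250.
In decibels: 20·log₁₀(0.07250) ≈ -22.8 dB.

|H(j4)|_dB ≈ -22.8 dB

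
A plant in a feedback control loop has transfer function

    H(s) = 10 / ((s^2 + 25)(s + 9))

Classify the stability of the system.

The poles can be read from the denominator factors: s = 5j, -5j, -9.
Since the simple pole(s) at s = ±5j lie on the jω-axis with none in the right half-plane, the system is marginally stable.

marginally stable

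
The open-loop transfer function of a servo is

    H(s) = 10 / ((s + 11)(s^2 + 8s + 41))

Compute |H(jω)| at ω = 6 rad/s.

|H(j6)| ≈ 0.01654

Substitute s = j6: numerator = 10, denominator = -233 + j558.
|H(j6)| = |10| / |-233 + j558| = 10 / 604.69 ≈ 0.01654.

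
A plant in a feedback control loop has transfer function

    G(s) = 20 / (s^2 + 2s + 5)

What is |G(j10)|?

|G(j10)| ≈ 0.2060

Substitute s = j10: numerator = 20, denominator = -95 + j20.
|G(j10)| = |20| / |-95 + j20| = 20 / 97.082 ≈ 0.2060.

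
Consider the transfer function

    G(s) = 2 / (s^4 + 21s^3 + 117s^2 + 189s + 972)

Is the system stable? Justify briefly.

marginally stable

The denominator s^4 + 21s^3 + 117s^2 + 189s + 972 factors as (s^2 + 9)(s + 9)(s + 12), giving poles at s = ±3j, -9, -12.
Since the simple pole(s) at s = ±3j lie on the jω-axis with none in the right half-plane, the system is marginally stable.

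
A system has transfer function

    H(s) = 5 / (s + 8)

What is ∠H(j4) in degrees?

∠H(j4) ≈ -26.57°

At s = j4: numerator = 5, denominator = 8 + j4.
∠H = ∠num − ∠den = 0° − (26.565°) = -26.57°.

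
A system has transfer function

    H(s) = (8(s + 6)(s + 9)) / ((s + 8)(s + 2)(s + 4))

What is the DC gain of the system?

At s = 0 each factor (s + a) contributes a and each (s^2 + bs + c) contributes c.
H(0) = 8·(6) · (9) / ((8) · (2) · (4)) = 432/64 = 27/4.

H(0) = 27/4 ≈ 6.750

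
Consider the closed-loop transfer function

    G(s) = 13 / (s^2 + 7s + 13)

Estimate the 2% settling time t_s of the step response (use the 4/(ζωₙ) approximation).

t_s ≈ 1.143 s

Comparing s^2 + 7s + 13 to s^2 + 2ζωₙs + ωₙ²: ωₙ = √13 ≈ 3.606 rad/s and ζ = 7/(2·√13) ≈ 0.9707.
ζωₙ = 7/2 = 3.5, so t_s ≈ 4/(ζωₙ) = 4/3.5 ≈ 1.143 s.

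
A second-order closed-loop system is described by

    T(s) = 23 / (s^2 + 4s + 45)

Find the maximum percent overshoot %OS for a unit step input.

Comparing s^2 + 4s + 45 to s^2 + 2ζωₙs + ωₙ²: ωₙ = √45 ≈ 6.708 rad/s and ζ = 4/(2·√45) ≈ 0.2981.
%OS = 100·exp(−πζ/√(1−ζ²)) = 100·exp(−π·0.2981/√(1−0.2981²)) ≈ 37.5%.

%OS ≈ 37.5%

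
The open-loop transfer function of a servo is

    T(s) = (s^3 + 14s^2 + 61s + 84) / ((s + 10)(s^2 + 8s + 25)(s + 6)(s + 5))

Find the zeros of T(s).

s = -4, -7, -3

Set the numerator to zero: s^3 + 14s^2 + 61s + 84 = 0.
Factoring: (s + 4)(s + 7)(s + 3) = 0.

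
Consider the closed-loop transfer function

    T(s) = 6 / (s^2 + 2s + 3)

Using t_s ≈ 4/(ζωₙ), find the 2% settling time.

Comparing s^2 + 2s + 3 to s^2 + 2ζωₙs + ωₙ²: ωₙ = √3 ≈ 1.732 rad/s and ζ = 2/(2·√3) ≈ 0.5774.
ζωₙ = 2/2 = 1, so t_s ≈ 4/(ζωₙ) = 4/1 = 4 s.

t_s ≈ 4 s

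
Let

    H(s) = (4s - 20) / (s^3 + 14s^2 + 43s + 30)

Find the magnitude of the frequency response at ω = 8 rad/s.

Substitute s = j8: numerator = -20 + j32, denominator = -866 - j168.
|H(j8)| = |-20 + j32| / |-866 - j168| = 37.736 / 882.15 ≈ 0.04278.

|H(j8)| ≈ 0.04278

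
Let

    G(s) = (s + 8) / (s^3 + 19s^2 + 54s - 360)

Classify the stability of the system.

The denominator s^3 + 19s^2 + 54s - 360 factors as (s - 3)(s + 10)(s + 12), giving poles at s = 3, -10, -12.
Since the pole(s) at s = 3 lie in the right half-plane, the system is unstable.

unstable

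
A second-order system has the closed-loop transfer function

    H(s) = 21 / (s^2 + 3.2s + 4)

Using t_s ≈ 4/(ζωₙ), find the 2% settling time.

Comparing s^2 + 3.2s + 4 to s^2 + 2ζωₙs + ωₙ²: ωₙ = 2 rad/s and ζ = 3.2/(2·2) = 0.8.
ζωₙ = 3.2/2 = 1.6, so t_s ≈ 4/(ζωₙ) = 4/1.6 = 2.500 s.

t_s ≈ 2.500 s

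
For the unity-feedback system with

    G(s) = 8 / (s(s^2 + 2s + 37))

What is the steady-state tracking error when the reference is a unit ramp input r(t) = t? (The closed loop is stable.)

e_ss = 4.625

G(s) has one pole at the origin.
This is a Type 1 system. Kv = lim_{s→0} s·G(s) = 8/37.
e_ss = 1/Kv = 1/(8/37) = 37/8 ≈ 4.625.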